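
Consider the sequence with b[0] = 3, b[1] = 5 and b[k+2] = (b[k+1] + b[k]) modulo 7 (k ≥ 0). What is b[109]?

1

We have b[0] = 3; b[1] = 5; b[2] = 1; b[3] = 6; b[4] = 0; b[5] = 6; b[6] = 6; b[7] = 5; b[8] = 4; b[9] = 2; b[10] = 6; b[11] = 1; b[12] = 0; b[13] = 1; b[14] = 1; b[15] = 2; b[16] = 3; b[17] = 5.
Since (b[16], b[17]) = (b[0], b[1]) = (3, 5) (two consecutive terms determine the rest), the sequence is periodic with period 16.
(109 - 0) mod 16 = 13, so b[109] = b[13] = 1.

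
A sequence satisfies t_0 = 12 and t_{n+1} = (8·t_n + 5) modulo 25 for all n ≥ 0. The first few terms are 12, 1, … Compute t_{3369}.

We have t_0 = 12,  t_1 = 1,  t_2 = 13,  t_3 = 9,  t_4 = 2,  t_5 = 21,  t_6 = 23,  t_7 = 14,  t_8 = 17,  t_9 = 16,  t_{10} = 8,  t_{11} = 19,  t_{12} = 7,  t_{13} = 11,  t_{14} = 18,  t_{15} = 24,  t_{16} = 22,  t_{17} = 6,  t_{18} = 3,  t_{19} = 4,  t_{20} = 12.
Since t_{20} = t_0 = 12, the sequence is periodic with period 20.
(3369 - 0) mod 20 = 9, so t_{3369} = t_9 = 16.

16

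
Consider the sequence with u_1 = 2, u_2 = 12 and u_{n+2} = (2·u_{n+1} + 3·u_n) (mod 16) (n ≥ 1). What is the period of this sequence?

8

Computing terms: u_1 = 2, u_2 = 12, u_3 = 14, u_4 = 0, u_5 = 10, u_6 = 4, u_7 = 6, u_8 = 8, u_9 = 2, u_{10} = 12.
Since (u_9, u_{10}) = (u_1, u_2) = (2, 12) (two consecutive terms determine the rest), the sequence is periodic with period 8.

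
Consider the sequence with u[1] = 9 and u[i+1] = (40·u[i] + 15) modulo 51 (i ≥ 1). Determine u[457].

u[1] = 9; u[2] = 18; u[3] = 21; u[4] = 39; u[5] = 45; u[6] = 30; u[7] = 42; u[8] = 12; u[9] = 36; u[10] = 27; u[11] = 24; u[12] = 6; u[13] = 0; u[14] = 15; u[15] = 3; u[16] = 33; u[17] = 9.
Since u[17] = u[1] = 9, the sequence is periodic with period 16.
(457 - 1) mod 16 = 8, so u[457] = u[9] = 36.

36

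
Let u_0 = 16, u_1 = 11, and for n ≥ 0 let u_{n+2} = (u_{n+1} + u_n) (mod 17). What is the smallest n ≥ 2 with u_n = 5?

13

u_0 = 16, u_1 = 11, u_2 = 10, u_3 = 4, u_4 = 14, u_5 = 1, u_6 = 15, u_7 = 16, u_8 = 14, u_9 = 13, u_{10} = 10, u_{11} = 6, u_{12} = 16, u_{13} = 5, u_{14} = 4, u_{15} = 9, u_{16} = 13, u_{17} = 5, u_{18} = 1, u_{19} = 6, u_{20} = 7, u_{21} = 13, u_{22} = 3, u_{23} = 16, u_{24} = 2, u_{25} = 1, u_{26} = 3, u_{27} = 4, u_{28} = 7, u_{29} = 11, u_{30} = 1, u_{31} = 12, u_{32} = 13, u_{33} = 8, u_{34} = 4, u_{35} = 12, u_{36} = 16, u_{37} = 11.
The sequence repeats with period 36.
The value 5 first appears (with n ≥ 2) at u_{13}.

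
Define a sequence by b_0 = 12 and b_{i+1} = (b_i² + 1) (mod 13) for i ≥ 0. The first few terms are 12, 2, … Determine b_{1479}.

0

Listing terms: b_0 = 12,  b_1 = 2,  b_2 = 5,  b_3 = 0,  b_4 = 1,  b_5 = 2.
Since b_5 = b_1 = 2, the sequence is eventually periodic: after a pre-period of length 1 it cycles with period 4.
For i ≥ 1, b_i depends only on (i - 1) mod 4. (1479 - 1) mod 4 = 2, so b_{1479} = b_3 = 0.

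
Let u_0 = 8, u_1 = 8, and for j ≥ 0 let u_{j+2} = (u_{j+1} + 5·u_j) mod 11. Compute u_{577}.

u_0 = 8,  u_1 = 8,  u_2 = 4,  u_3 = 0,  u_4 = 9,  u_5 = 9,  u_6 = 10,  u_7 = 0,  u_8 = 6,  u_9 = 6,  u_{10} = 3,  u_{11} = 0,  u_{12} = 4,  u_{13} = 4,  u_{14} = 2,  u_{15} = 0,  u_{16} = 10,  u_{17} = 10,  u_{18} = 5,  u_{19} = 0,  u_{20} = 3,  u_{21} = 3,  u_{22} = 7,  u_{23} = 0,  u_{24} = 2,  u_{25} = 2,  u_{26} = 1,  u_{27} = 0,  u_{28} = 5,  u_{29} = 5,  u_{30} = 8,  u_{31} = 0,  u_{32} = 7,  u_{33} = 7,  u_{34} = 9,  u_{35} = 0,  u_{36} = 1,  u_{37} = 1,  u_{38} = 6,  u_{39} = 0,  u_{40} = 8,  u_{41} = 8.
Since (u_{40}, u_{41}) = (u_0, u_1) = (8, 8) (two consecutive terms determine the rest), the sequence is periodic with period 40.
(577 - 0) mod 40 = 17, so u_{577} = u_{17} = 10.

10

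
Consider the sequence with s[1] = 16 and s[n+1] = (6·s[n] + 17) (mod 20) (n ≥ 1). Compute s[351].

11

s[1] = 16; s[2] = 13; s[3] = 15; s[4] = 7; s[5] = 19; s[6] = 11; s[7] = 3; s[8] = 15.
Since s[8] = s[3] = 15, the sequence is eventually periodic: after a pre-period of length 2 it cycles with period 5.
For n ≥ 3, s[n] depends only on (n - 3) mod 5. (351 - 3) mod 5 = 3, so s[351] = s[6] = 11.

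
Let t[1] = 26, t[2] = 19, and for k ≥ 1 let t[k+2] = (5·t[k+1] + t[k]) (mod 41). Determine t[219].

Listing terms: t[1] = 26; t[2] = 19; t[3] = 39; t[4] = 9; t[5] = 2; t[6] = 19; t[7] = 15; t[8] = 12; t[9] = 34; t[10] = 18; t[11] = 1; t[12] = 23; t[13] = 34; t[14] = 29; t[15] = 15; t[16] = 22; t[17] = 2; t[18] = 32; t[19] = 39; t[20] = 22; t[21] = 26; t[22] = 29; t[23] = 7; t[24] = 23; t[25] = 40; t[26] = 18; t[27] = 7; t[28] = 12; t[29] = 26; t[30] = 19.
Since (t[29], t[30]) = (t[1], t[2]) = (26, 19) (two consecutive terms determine the rest), the sequence is periodic with period 28.
(219 - 1) mod 28 = 22, so t[219] = t[23] = 7.

7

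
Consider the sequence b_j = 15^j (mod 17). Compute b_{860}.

16

b_0 = 1, b_1 = 15, b_2 = 4, b_3 = 9, b_4 = 16, b_5 = 2, b_6 = 13, b_7 = 8, b_8 = 1.
The sequence repeats with period 8.
So b_{860} = b_{0 + ((860-0) mod 8)} = b_4 = 16.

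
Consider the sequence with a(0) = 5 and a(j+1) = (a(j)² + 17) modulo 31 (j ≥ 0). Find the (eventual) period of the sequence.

Listing terms: a(0) = 5,  a(1) = 11,  a(2) = 14,  a(3) = 27,  a(4) = 2,  a(5) = 21,  a(6) = 24,  a(7) = 4,  a(8) = 2.
Since a(8) = a(4) = 2, the sequence is eventually periodic: after a pre-period of length 4 it cycles with period 4.

4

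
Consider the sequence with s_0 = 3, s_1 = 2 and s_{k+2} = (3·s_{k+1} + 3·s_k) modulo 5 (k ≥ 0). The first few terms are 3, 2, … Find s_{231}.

s_0 = 3; s_1 = 2; s_2 = 0; s_3 = 1; s_4 = 3; s_5 = 2.
The sequence repeats with period 4.
So s_{231} = s_{0 + ((231-0) mod 4)} = s_3 = 1.

1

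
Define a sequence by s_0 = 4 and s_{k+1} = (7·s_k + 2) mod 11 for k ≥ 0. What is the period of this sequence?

Computing terms: s_0 = 4, s_1 = 8, s_2 = 3, s_3 = 1, s_4 = 9, s_5 = 10, s_6 = 6, s_7 = 0, s_8 = 2, s_9 = 5, s_{10} = 4.
The sequence repeats with period 10.

10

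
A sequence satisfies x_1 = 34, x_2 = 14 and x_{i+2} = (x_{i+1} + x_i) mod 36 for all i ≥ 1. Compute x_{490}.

2

Listing terms: x_1 = 34,  x_2 = 14,  x_3 = 12,  x_4 = 26,  x_5 = 2,  x_6 = 28,  x_7 = 30,  x_8 = 22,  x_9 = 16,  x_{10} = 2,  x_{11} = 18,  x_{12} = 20,  x_{13} = 2,  x_{14} = 22,  x_{15} = 24,  x_{16} = 10,  x_{17} = 34,  x_{18} = 8,  x_{19} = 6,  x_{20} = 14,  x_{21} = 20,  x_{22} = 34,  x_{23} = 18,  x_{24} = 16,  x_{25} = 34,  x_{26} = 14.
Since (x_{25}, x_{26}) = (x_1, x_2) = (34, 14) (two consecutive terms determine the rest), the sequence is periodic with period 24.
So x_{490} = x_{1 + ((490-1) mod 24)} = x_{10} = 2.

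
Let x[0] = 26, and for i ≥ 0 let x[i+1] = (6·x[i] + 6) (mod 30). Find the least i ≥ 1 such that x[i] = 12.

1

x[0] = 26, x[1] = 12, x[2] = 18, x[3] = 24, x[4] = 0, x[5] = 6, x[6] = 12.
Since x[6] = x[1] = 12, the sequence is eventually periodic: after a pre-period of length 1 it cycles with period 5.
The value 12 first appears (with i ≥ 1) at x[1].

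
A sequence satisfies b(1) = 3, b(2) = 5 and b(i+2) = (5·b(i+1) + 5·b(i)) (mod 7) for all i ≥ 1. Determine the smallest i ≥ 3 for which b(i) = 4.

13

b(1) = 3; b(2) = 5; b(3) = 5; b(4) = 1; b(5) = 2; b(6) = 1; b(7) = 1; b(8) = 3; b(9) = 6; b(10) = 3; b(11) = 3; b(12) = 2; b(13) = 4; b(14) = 2; b(15) = 2; b(16) = 6; b(17) = 5; b(18) = 6; b(19) = 6; b(20) = 4; b(21) = 1; b(22) = 4; b(23) = 4; b(24) = 5; b(25) = 3; b(26) = 5.
The sequence repeats with period 24.
The value 4 first appears (with i ≥ 3) at b(13).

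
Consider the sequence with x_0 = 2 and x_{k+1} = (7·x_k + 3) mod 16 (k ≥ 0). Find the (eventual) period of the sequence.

4

Listing terms: x_0 = 2; x_1 = 1; x_2 = 10; x_3 = 9; x_4 = 2.
Since x_4 = x_0 = 2, the sequence is periodic with period 4.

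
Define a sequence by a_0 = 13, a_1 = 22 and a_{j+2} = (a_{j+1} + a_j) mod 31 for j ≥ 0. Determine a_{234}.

a_0 = 13; a_1 = 22; a_2 = 4; a_3 = 26; a_4 = 30; a_5 = 25; a_6 = 24; a_7 = 18; a_8 = 11; a_9 = 29; a_{10} = 9; a_{11} = 7; a_{12} = 16; a_{13} = 23; a_{14} = 8; a_{15} = 0; a_{16} = 8; a_{17} = 8; a_{18} = 16; a_{19} = 24; a_{20} = 9; a_{21} = 2; a_{22} = 11; a_{23} = 13; a_{24} = 24; a_{25} = 6; a_{26} = 30; a_{27} = 5; a_{28} = 4; a_{29} = 9; a_{30} = 13; a_{31} = 22.
Since (a_{30}, a_{31}) = (a_0, a_1) = (13, 22) (two consecutive terms determine the rest), the sequence is periodic with period 30.
(234 - 0) mod 30 = 24, so a_{234} = a_{24} = 24.

24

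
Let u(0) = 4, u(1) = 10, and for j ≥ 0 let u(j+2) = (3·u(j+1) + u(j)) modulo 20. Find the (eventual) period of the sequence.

12

We have u(0) = 4, u(1) = 10, u(2) = 14, u(3) = 12, u(4) = 10, u(5) = 2, u(6) = 16, u(7) = 10, u(8) = 6, u(9) = 8, u(10) = 10, u(11) = 18, u(12) = 4, u(13) = 10.
Since (u(12), u(13)) = (u(0), u(1)) = (4, 10) (two consecutive terms determine the rest), the sequence is periodic with period 12.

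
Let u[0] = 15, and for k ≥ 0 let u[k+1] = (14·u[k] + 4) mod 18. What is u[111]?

10

We have u[0] = 15,  u[1] = 16,  u[2] = 12,  u[3] = 10,  u[4] = 0,  u[5] = 4,  u[6] = 6,  u[7] = 16.
Since u[7] = u[1] = 16, the sequence is eventually periodic: after a pre-period of length 1 it cycles with period 6.
For k ≥ 1, u[k] depends only on (k - 1) mod 6. (111 - 1) mod 6 = 2, so u[111] = u[3] = 10.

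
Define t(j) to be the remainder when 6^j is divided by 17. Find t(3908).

4

t(1) = 6; t(2) = 2; t(3) = 12; t(4) = 4; t(5) = 7; t(6) = 8; t(7) = 14; t(8) = 16; t(9) = 11; t(10) = 15; t(11) = 5; t(12) = 13; t(13) = 10; t(14) = 9; t(15) = 3; t(16) = 1; t(17) = 6.
The sequence repeats with period 16.
(3908 - 1) mod 16 = 3, so t(3908) = t(4) = 4.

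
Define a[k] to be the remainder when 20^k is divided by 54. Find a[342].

We have a[1] = 20, a[2] = 22, a[3] = 8, a[4] = 52, a[5] = 14, a[6] = 10, a[7] = 38, a[8] = 4, a[9] = 26, a[10] = 34, a[11] = 32, a[12] = 46, a[13] = 2, a[14] = 40, a[15] = 44, a[16] = 16, a[17] = 50, a[18] = 28, a[19] = 20.
The sequence repeats with period 18.
So a[342] = a[1 + ((342-1) mod 18)] = a[18] = 28.

28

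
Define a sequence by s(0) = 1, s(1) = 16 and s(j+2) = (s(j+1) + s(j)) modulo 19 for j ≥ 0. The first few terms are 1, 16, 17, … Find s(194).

Computing terms: s(0) = 1; s(1) = 16; s(2) = 17; s(3) = 14; s(4) = 12; s(5) = 7; s(6) = 0; s(7) = 7; s(8) = 7; s(9) = 14; s(10) = 2; s(11) = 16; s(12) = 18; s(13) = 15; s(14) = 14; s(15) = 10; s(16) = 5; s(17) = 15; s(18) = 1; s(19) = 16.
Since (s(18), s(19)) = (s(0), s(1)) = (1, 16) (two consecutive terms determine the rest), the sequence is periodic with period 18.
(194 - 0) mod 18 = 14, so s(194) = s(14) = 14.

14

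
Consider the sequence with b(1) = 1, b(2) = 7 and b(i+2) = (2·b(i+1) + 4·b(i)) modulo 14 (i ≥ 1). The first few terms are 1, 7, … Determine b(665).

12

We have b(1) = 1,  b(2) = 7,  b(3) = 4,  b(4) = 8,  b(5) = 4,  b(6) = 12,  b(7) = 12,  b(8) = 2,  b(9) = 10,  b(10) = 0,  b(11) = 12,  b(12) = 10,  b(13) = 12,  b(14) = 8,  b(15) = 8,  b(16) = 6,  b(17) = 2,  b(18) = 0,  b(19) = 8,  b(20) = 2,  b(21) = 8,  b(22) = 10,  b(23) = 10,  b(24) = 4,  b(25) = 6,  b(26) = 0,  b(27) = 10,  b(28) = 6,  b(29) = 10,  b(30) = 2,  b(31) = 2,  b(32) = 12,  b(33) = 4,  b(34) = 0,  b(35) = 2,  b(36) = 4,  b(37) = 2,  b(38) = 6,  b(39) = 6,  b(40) = 8,  b(41) = 12,  b(42) = 0,  b(43) = 6,  b(44) = 12,  b(45) = 6,  b(46) = 4,  b(47) = 4,  b(48) = 10,  b(49) = 8,  b(50) = 0,  b(51) = 4,  b(52) = 8.
Since (b(51), b(52)) = (b(3), b(4)) = (4, 8) (two consecutive terms determine the rest), the sequence is eventually periodic: after a pre-period of length 2 it cycles with period 48.
For i ≥ 3, b(i) depends only on (i - 3) mod 48. (665 - 3) mod 48 = 38, so b(665) = b(41) = 12.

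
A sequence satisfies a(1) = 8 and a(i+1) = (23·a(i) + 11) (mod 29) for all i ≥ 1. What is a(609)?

15

Listing terms: a(1) = 8; a(2) = 21; a(3) = 1; a(4) = 5; a(5) = 10; a(6) = 9; a(7) = 15; a(8) = 8.
Since a(8) = a(1) = 8, the sequence is periodic with period 7.
(609 - 1) mod 7 = 6, so a(609) = a(7) = 15.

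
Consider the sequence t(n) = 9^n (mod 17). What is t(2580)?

16

t(1) = 9,  t(2) = 13,  t(3) = 15,  t(4) = 16,  t(5) = 8,  t(6) = 4,  t(7) = 2,  t(8) = 1,  t(9) = 9.
Since t(9) = t(1) = 9, the sequence is periodic with period 8.
(2580 - 1) mod 8 = 3, so t(2580) = t(4) = 16.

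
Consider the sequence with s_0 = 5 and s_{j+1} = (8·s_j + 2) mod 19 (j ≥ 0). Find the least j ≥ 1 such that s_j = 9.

4

Computing terms: s_0 = 5, s_1 = 4, s_2 = 15, s_3 = 8, s_4 = 9, s_5 = 17, s_6 = 5.
The sequence repeats with period 6.
The value 9 first appears (with j ≥ 1) at s_4.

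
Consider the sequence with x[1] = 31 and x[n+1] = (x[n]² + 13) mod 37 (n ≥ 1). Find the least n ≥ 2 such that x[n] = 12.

2

Listing terms: x[1] = 31,  x[2] = 12,  x[3] = 9,  x[4] = 20,  x[5] = 6,  x[6] = 12.
Since x[6] = x[2] = 12, the sequence is eventually periodic: after a pre-period of length 1 it cycles with period 4.
The value 12 first appears (with n ≥ 2) at x[2].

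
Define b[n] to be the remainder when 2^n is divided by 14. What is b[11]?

Listing terms: b[1] = 2; b[2] = 4; b[3] = 8; b[4] = 2.
Since b[4] = b[1] = 2, the sequence is periodic with period 3.
So b[11] = b[1 + ((11-1) mod 3)] = b[2] = 4.

4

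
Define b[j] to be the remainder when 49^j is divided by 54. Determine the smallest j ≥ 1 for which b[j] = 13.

Listing terms: b[0] = 1; b[1] = 49; b[2] = 25; b[3] = 37; b[4] = 31; b[5] = 7; b[6] = 19; b[7] = 13; b[8] = 43; b[9] = 1.
Since b[9] = b[0] = 1, the sequence is periodic with period 9.
The value 13 first appears (with j ≥ 1) at b[7].

7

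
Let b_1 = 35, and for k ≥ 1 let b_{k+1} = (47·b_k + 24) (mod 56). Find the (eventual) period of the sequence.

6

We have b_1 = 35; b_2 = 45; b_3 = 11; b_4 = 37; b_5 = 27; b_6 = 5; b_7 = 35.
The sequence repeats with period 6.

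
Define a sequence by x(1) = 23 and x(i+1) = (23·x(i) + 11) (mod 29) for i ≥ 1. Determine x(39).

13

We have x(1) = 23; x(2) = 18; x(3) = 19; x(4) = 13; x(5) = 20; x(6) = 7; x(7) = 27; x(8) = 23.
Since x(8) = x(1) = 23, the sequence is periodic with period 7.
So x(39) = x(1 + ((39-1) mod 7)) = x(4) = 13.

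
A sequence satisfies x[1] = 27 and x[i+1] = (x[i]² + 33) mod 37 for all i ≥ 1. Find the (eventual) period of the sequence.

We have x[1] = 27; x[2] = 22; x[3] = 36; x[4] = 34; x[5] = 5; x[6] = 21; x[7] = 30; x[8] = 8; x[9] = 23; x[10] = 7; x[11] = 8.
Since x[11] = x[8] = 8, the sequence is eventually periodic: after a pre-period of length 7 it cycles with period 3.

3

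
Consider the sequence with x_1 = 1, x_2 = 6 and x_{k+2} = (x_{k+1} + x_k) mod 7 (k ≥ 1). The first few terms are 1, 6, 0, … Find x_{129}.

x_1 = 1,  x_2 = 6,  x_3 = 0,  x_4 = 6,  x_5 = 6,  x_6 = 5,  x_7 = 4,  x_8 = 2,  x_9 = 6,  x_{10} = 1,  x_{11} = 0,  x_{12} = 1,  x_{13} = 1,  x_{14} = 2,  x_{15} = 3,  x_{16} = 5,  x_{17} = 1,  x_{18} = 6.
The sequence repeats with period 16.
(129 - 1) mod 16 = 0, so x_{129} = x_1 = 1.

1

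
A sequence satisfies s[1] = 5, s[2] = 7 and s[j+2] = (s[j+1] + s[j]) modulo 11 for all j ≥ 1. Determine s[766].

Computing terms: s[1] = 5; s[2] = 7; s[3] = 1; s[4] = 8; s[5] = 9; s[6] = 6; s[7] = 4; s[8] = 10; s[9] = 3; s[10] = 2; s[11] = 5; s[12] = 7.
Since (s[11], s[12]) = (s[1], s[2]) = (5, 7) (two consecutive terms determine the rest), the sequence is periodic with period 10.
So s[766] = s[1 + ((766-1) mod 10)] = s[6] = 6.

6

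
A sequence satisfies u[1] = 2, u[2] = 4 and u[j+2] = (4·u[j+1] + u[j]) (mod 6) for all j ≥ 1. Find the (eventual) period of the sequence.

We have u[1] = 2,  u[2] = 4,  u[3] = 0,  u[4] = 4,  u[5] = 4,  u[6] = 2,  u[7] = 0,  u[8] = 2,  u[9] = 2,  u[10] = 4.
Since (u[9], u[10]) = (u[1], u[2]) = (2, 4) (two consecutive terms determine the rest), the sequence is periodic with period 8.

8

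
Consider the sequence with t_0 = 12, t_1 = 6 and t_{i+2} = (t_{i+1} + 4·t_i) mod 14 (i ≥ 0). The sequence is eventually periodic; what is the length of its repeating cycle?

48

We have t_0 = 12, t_1 = 6, t_2 = 12, t_3 = 8, t_4 = 0, t_5 = 4, t_6 = 4, t_7 = 6, t_8 = 8, t_9 = 4, t_{10} = 8, t_{11} = 10, t_{12} = 0, t_{13} = 12, t_{14} = 12, t_{15} = 4, t_{16} = 10, t_{17} = 12, t_{18} = 10, t_{19} = 2, t_{20} = 0, t_{21} = 8, t_{22} = 8, t_{23} = 12, t_{24} = 2, t_{25} = 8, t_{26} = 2, t_{27} = 6, t_{28} = 0, t_{29} = 10, t_{30} = 10, t_{31} = 8, t_{32} = 6, t_{33} = 10, t_{34} = 6, t_{35} = 4, t_{36} = 0, t_{37} = 2, t_{38} = 2, t_{39} = 10, t_{40} = 4, t_{41} = 2, t_{42} = 4, t_{43} = 12, t_{44} = 0, t_{45} = 6, t_{46} = 6, t_{47} = 2, t_{48} = 12, t_{49} = 6.
The sequence repeats with period 48.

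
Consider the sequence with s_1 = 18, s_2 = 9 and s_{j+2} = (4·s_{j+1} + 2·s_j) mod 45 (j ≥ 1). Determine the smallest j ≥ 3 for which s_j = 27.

3

Computing terms: s_1 = 18,  s_2 = 9,  s_3 = 27,  s_4 = 36,  s_5 = 18,  s_6 = 9.
Since (s_5, s_6) = (s_1, s_2) = (18, 9) (two consecutive terms determine the rest), the sequence is periodic with period 4.
The value 27 first appears (with j ≥ 3) at s_3.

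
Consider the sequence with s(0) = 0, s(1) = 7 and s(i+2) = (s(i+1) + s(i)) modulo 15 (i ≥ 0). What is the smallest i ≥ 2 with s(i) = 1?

7

s(0) = 0; s(1) = 7; s(2) = 7; s(3) = 14; s(4) = 6; s(5) = 5; s(6) = 11; s(7) = 1; s(8) = 12; s(9) = 13; s(10) = 10; s(11) = 8; s(12) = 3; s(13) = 11; s(14) = 14; s(15) = 10; s(16) = 9; s(17) = 4; s(18) = 13; s(19) = 2; s(20) = 0; s(21) = 2; s(22) = 2; s(23) = 4; s(24) = 6; s(25) = 10; s(26) = 1; s(27) = 11; s(28) = 12; s(29) = 8; s(30) = 5; s(31) = 13; s(32) = 3; s(33) = 1; s(34) = 4; s(35) = 5; s(36) = 9; s(37) = 14; s(38) = 8; s(39) = 7; s(40) = 0; s(41) = 7.
Since (s(40), s(41)) = (s(0), s(1)) = (0, 7) (two consecutive terms determine the rest), the sequence is periodic with period 40.
The value 1 first appears (with i ≥ 2) at s(7).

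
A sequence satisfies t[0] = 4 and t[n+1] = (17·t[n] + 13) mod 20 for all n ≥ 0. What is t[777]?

1

t[0] = 4; t[1] = 1; t[2] = 10; t[3] = 3; t[4] = 4.
Since t[4] = t[0] = 4, the sequence is periodic with period 4.
(777 - 0) mod 4 = 1, so t[777] = t[1] = 1.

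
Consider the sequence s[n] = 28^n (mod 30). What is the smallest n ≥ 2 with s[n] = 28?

Computing terms: s[1] = 28, s[2] = 4, s[3] = 22, s[4] = 16, s[5] = 28.
Since s[5] = s[1] = 28, the sequence is periodic with period 4.
The value 28 next appears (with n ≥ 2) at s[5].

5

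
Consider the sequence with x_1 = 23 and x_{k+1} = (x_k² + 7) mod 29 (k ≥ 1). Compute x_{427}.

12

x_1 = 23,  x_2 = 14,  x_3 = 0,  x_4 = 7,  x_5 = 27,  x_6 = 11,  x_7 = 12,  x_8 = 6,  x_9 = 14.
Since x_9 = x_2 = 14, the sequence is eventually periodic: after a pre-period of length 1 it cycles with period 7.
For k ≥ 2, x_k depends only on (k - 2) mod 7. (427 - 2) mod 7 = 5, so x_{427} = x_7 = 12.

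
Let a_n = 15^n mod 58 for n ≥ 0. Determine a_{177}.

55

We have a_0 = 1, a_1 = 15, a_2 = 51, a_3 = 11, a_4 = 49, a_5 = 39, a_6 = 5, a_7 = 17, a_8 = 23, a_9 = 55, a_{10} = 13, a_{11} = 21, a_{12} = 25, a_{13} = 27, a_{14} = 57, a_{15} = 43, a_{16} = 7, a_{17} = 47, a_{18} = 9, a_{19} = 19, a_{20} = 53, a_{21} = 41, a_{22} = 35, a_{23} = 3, a_{24} = 45, a_{25} = 37, a_{26} = 33, a_{27} = 31, a_{28} = 1.
Since a_{28} = a_0 = 1, the sequence is periodic with period 28.
(177 - 0) mod 28 = 9, so a_{177} = a_9 = 55.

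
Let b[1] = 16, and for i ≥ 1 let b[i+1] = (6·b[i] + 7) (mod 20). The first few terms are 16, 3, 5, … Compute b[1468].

We have b[1] = 16,  b[2] = 3,  b[3] = 5,  b[4] = 17,  b[5] = 9,  b[6] = 1,  b[7] = 13,  b[8] = 5.
Since b[8] = b[3] = 5, the sequence is eventually periodic: after a pre-period of length 2 it cycles with period 5.
For i ≥ 3, b[i] depends only on (i - 3) mod 5. (1468 - 3) mod 5 = 0, so b[1468] = b[3] = 5.

5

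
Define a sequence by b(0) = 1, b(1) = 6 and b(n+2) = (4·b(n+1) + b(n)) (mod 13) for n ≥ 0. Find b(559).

Listing terms: b(0) = 1, b(1) = 6, b(2) = 12, b(3) = 2, b(4) = 7, b(5) = 4, b(6) = 10, b(7) = 5, b(8) = 4, b(9) = 8, b(10) = 10, b(11) = 9, b(12) = 7, b(13) = 11, b(14) = 12, b(15) = 7, b(16) = 1, b(17) = 11, b(18) = 6, b(19) = 9, b(20) = 3, b(21) = 8, b(22) = 9, b(23) = 5, b(24) = 3, b(25) = 4, b(26) = 6, b(27) = 2, b(28) = 1, b(29) = 6.
Since (b(28), b(29)) = (b(0), b(1)) = (1, 6) (two consecutive terms determine the rest), the sequence is periodic with period 28.
So b(559) = b(0 + ((559-0) mod 28)) = b(27) = 2.

2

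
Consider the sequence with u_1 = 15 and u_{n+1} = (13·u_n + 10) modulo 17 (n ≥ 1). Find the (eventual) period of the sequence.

4

We have u_1 = 15; u_2 = 1; u_3 = 6; u_4 = 3; u_5 = 15.
Since u_5 = u_1 = 15, the sequence is periodic with period 4.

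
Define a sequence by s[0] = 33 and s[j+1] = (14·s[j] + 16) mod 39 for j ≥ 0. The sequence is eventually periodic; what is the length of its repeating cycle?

26

We have s[0] = 33; s[1] = 10; s[2] = 0; s[3] = 16; s[4] = 6; s[5] = 22; s[6] = 12; s[7] = 28; s[8] = 18; s[9] = 34; s[10] = 24; s[11] = 1; s[12] = 30; s[13] = 7; s[14] = 36; s[15] = 13; s[16] = 3; s[17] = 19; s[18] = 9; s[19] = 25; s[20] = 15; s[21] = 31; s[22] = 21; s[23] = 37; s[24] = 27; s[25] = 4; s[26] = 33.
Since s[26] = s[0] = 33, the sequence is periodic with period 26.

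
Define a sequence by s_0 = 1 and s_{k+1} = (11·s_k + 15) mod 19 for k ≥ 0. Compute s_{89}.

16

Computing terms: s_0 = 1,  s_1 = 7,  s_2 = 16,  s_3 = 1.
Since s_3 = s_0 = 1, the sequence is periodic with period 3.
(89 - 0) mod 3 = 2, so s_{89} = s_2 = 16.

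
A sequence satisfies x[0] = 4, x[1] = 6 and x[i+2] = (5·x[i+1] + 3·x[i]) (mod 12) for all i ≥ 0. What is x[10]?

6

x[0] = 4, x[1] = 6, x[2] = 6, x[3] = 0, x[4] = 6, x[5] = 6.
Since (x[4], x[5]) = (x[1], x[2]) = (6, 6) (two consecutive terms determine the rest), the sequence is eventually periodic: after a pre-period of length 1 it cycles with period 3.
For i ≥ 1, x[i] depends only on (i - 1) mod 3. (10 - 1) mod 3 = 0, so x[10] = x[1] = 6.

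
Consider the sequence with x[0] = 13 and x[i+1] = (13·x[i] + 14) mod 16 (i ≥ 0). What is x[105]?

x[0] = 13,  x[1] = 7,  x[2] = 9,  x[3] = 3,  x[4] = 5,  x[5] = 15,  x[6] = 1,  x[7] = 11,  x[8] = 13.
Since x[8] = x[0] = 13, the sequence is periodic with period 8.
(105 - 0) mod 8 = 1, so x[105] = x[1] = 7.

7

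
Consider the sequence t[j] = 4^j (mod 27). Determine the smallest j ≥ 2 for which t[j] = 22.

7

Listing terms: t[1] = 4, t[2] = 16, t[3] = 10, t[4] = 13, t[5] = 25, t[6] = 19, t[7] = 22, t[8] = 7, t[9] = 1, t[10] = 4.
The sequence repeats with period 9.
The value 22 first appears (with j ≥ 2) at t[7].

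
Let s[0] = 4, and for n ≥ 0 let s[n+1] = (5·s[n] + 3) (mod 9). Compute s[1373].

We have s[0] = 4, s[1] = 5, s[2] = 1, s[3] = 8, s[4] = 7, s[5] = 2, s[6] = 4.
Since s[6] = s[0] = 4, the sequence is periodic with period 6.
So s[1373] = s[0 + ((1373-0) mod 6)] = s[5] = 2.

2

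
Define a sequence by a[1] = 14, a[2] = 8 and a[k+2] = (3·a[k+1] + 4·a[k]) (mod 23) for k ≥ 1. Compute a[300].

We have a[1] = 14; a[2] = 8; a[3] = 11; a[4] = 19; a[5] = 9; a[6] = 11; a[7] = 0; a[8] = 21; a[9] = 17; a[10] = 20; a[11] = 13; a[12] = 4; a[13] = 18; a[14] = 1; a[15] = 6; a[16] = 22; a[17] = 21; a[18] = 13; a[19] = 8; a[20] = 7; a[21] = 7; a[22] = 3; a[23] = 14; a[24] = 8.
Since (a[23], a[24]) = (a[1], a[2]) = (14, 8) (two consecutive terms determine the rest), the sequence is periodic with period 22.
So a[300] = a[1 + ((300-1) mod 22)] = a[14] = 1.

1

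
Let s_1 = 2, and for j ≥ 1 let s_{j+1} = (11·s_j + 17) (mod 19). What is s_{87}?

9

Listing terms: s_1 = 2,  s_2 = 1,  s_3 = 9,  s_4 = 2.
Since s_4 = s_1 = 2, the sequence is periodic with period 3.
So s_{87} = s_{1 + ((87-1) mod 3)} = s_3 = 9.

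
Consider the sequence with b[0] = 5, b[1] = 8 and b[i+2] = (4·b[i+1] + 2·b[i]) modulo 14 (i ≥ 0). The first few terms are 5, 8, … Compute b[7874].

0

Listing terms: b[0] = 5; b[1] = 8; b[2] = 0; b[3] = 2; b[4] = 8; b[5] = 8; b[6] = 6; b[7] = 12; b[8] = 4; b[9] = 12; b[10] = 0; b[11] = 10; b[12] = 12; b[13] = 12; b[14] = 2; b[15] = 4; b[16] = 6; b[17] = 4; b[18] = 0; b[19] = 8; b[20] = 4; b[21] = 4; b[22] = 10; b[23] = 6; b[24] = 2; b[25] = 6; b[26] = 0; b[27] = 12; b[28] = 6; b[29] = 6; b[30] = 8; b[31] = 2; b[32] = 10; b[33] = 2; b[34] = 0; b[35] = 4; b[36] = 2; b[37] = 2; b[38] = 12; b[39] = 10; b[40] = 8; b[41] = 10; b[42] = 0; b[43] = 6; b[44] = 10; b[45] = 10; b[46] = 4; b[47] = 8; b[48] = 12; b[49] = 8; b[50] = 0.
Since (b[49], b[50]) = (b[1], b[2]) = (8, 0) (two consecutive terms determine the rest), the sequence is eventually periodic: after a pre-period of length 1 it cycles with period 48.
For i ≥ 1, b[i] depends only on (i - 1) mod 48. (7874 - 1) mod 48 = 1, so b[7874] = b[2] = 0.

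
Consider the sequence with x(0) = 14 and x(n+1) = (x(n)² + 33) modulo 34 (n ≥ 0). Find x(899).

We have x(0) = 14; x(1) = 25; x(2) = 12; x(3) = 7; x(4) = 14.
The sequence repeats with period 4.
So x(899) = x(0 + ((899-0) mod 4)) = x(3) = 7.

7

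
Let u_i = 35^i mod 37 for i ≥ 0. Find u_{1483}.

Listing terms: u_0 = 1, u_1 = 35, u_2 = 4, u_3 = 29, u_4 = 16, u_5 = 5, u_6 = 27, u_7 = 20, u_8 = 34, u_9 = 6, u_{10} = 25, u_{11} = 24, u_{12} = 26, u_{13} = 22, u_{14} = 30, u_{15} = 14, u_{16} = 9, u_{17} = 19, u_{18} = 36, u_{19} = 2, u_{20} = 33, u_{21} = 8, u_{22} = 21, u_{23} = 32, u_{24} = 10, u_{25} = 17, u_{26} = 3, u_{27} = 31, u_{28} = 12, u_{29} = 13, u_{30} = 11, u_{31} = 15, u_{32} = 7, u_{33} = 23, u_{34} = 28, u_{35} = 18, u_{36} = 1.
Since u_{36} = u_0 = 1, the sequence is periodic with period 36.
(1483 - 0) mod 36 = 7, so u_{1483} = u_7 = 20.

20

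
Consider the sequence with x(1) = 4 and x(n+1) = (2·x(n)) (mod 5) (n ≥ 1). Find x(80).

2

Computing terms: x(1) = 4, x(2) = 3, x(3) = 1, x(4) = 2, x(5) = 4.
The sequence repeats with period 4.
So x(80) = x(1 + ((80-1) mod 4)) = x(4) = 2.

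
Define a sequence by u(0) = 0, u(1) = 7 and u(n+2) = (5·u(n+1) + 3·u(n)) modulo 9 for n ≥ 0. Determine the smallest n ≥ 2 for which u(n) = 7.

3

u(0) = 0, u(1) = 7, u(2) = 8, u(3) = 7, u(4) = 5, u(5) = 1, u(6) = 2, u(7) = 4, u(8) = 8, u(9) = 7.
Since (u(8), u(9)) = (u(2), u(3)) = (8, 7) (two consecutive terms determine the rest), the sequence is eventually periodic: after a pre-period of length 2 it cycles with period 6.
The value 7 first appears (with n ≥ 2) at u(3).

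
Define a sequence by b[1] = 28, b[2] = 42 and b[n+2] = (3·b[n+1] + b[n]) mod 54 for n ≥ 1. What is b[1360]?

0

Computing terms: b[1] = 28, b[2] = 42, b[3] = 46, b[4] = 18, b[5] = 46, b[6] = 48, b[7] = 28, b[8] = 24, b[9] = 46, b[10] = 0, b[11] = 46, b[12] = 30, b[13] = 28, b[14] = 6, b[15] = 46, b[16] = 36, b[17] = 46, b[18] = 12, b[19] = 28, b[20] = 42.
The sequence repeats with period 18.
So b[1360] = b[1 + ((1360-1) mod 18)] = b[10] = 0.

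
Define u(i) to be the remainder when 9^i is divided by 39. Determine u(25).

9

u(0) = 1,  u(1) = 9,  u(2) = 3,  u(3) = 27,  u(4) = 9.
Since u(4) = u(1) = 9, the sequence is eventually periodic: after a pre-period of length 1 it cycles with period 3.
For i ≥ 1, u(i) depends only on (i - 1) mod 3. (25 - 1) mod 3 = 0, so u(25) = u(1) = 9.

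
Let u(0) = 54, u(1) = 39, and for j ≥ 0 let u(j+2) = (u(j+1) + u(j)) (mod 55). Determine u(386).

We have u(0) = 54; u(1) = 39; u(2) = 38; u(3) = 22; u(4) = 5; u(5) = 27; u(6) = 32; u(7) = 4; u(8) = 36; u(9) = 40; u(10) = 21; u(11) = 6; u(12) = 27; u(13) = 33; u(14) = 5; u(15) = 38; u(16) = 43; u(17) = 26; u(18) = 14; u(19) = 40; u(20) = 54; u(21) = 39.
Since (u(20), u(21)) = (u(0), u(1)) = (54, 39) (two consecutive terms determine the rest), the sequence is periodic with period 20.
(386 - 0) mod 20 = 6, so u(386) = u(6) = 32.

32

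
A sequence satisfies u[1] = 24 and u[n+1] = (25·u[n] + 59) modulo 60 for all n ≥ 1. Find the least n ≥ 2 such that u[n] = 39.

We have u[1] = 24,  u[2] = 59,  u[3] = 34,  u[4] = 9,  u[5] = 44,  u[6] = 19,  u[7] = 54,  u[8] = 29,  u[9] = 4,  u[10] = 39,  u[11] = 14,  u[12] = 49,  u[13] = 24.
Since u[13] = u[1] = 24, the sequence is periodic with period 12.
The value 39 first appears (with n ≥ 2) at u[10].

10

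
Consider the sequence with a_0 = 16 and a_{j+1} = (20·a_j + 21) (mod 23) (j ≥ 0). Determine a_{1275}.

a_0 = 16,  a_1 = 19,  a_2 = 10,  a_3 = 14,  a_4 = 2,  a_5 = 15,  a_6 = 22,  a_7 = 1,  a_8 = 18,  a_9 = 13,  a_{10} = 5,  a_{11} = 6,  a_{12} = 3,  a_{13} = 12,  a_{14} = 8,  a_{15} = 20,  a_{16} = 7,  a_{17} = 0,  a_{18} = 21,  a_{19} = 4,  a_{20} = 9,  a_{21} = 17,  a_{22} = 16.
The sequence repeats with period 22.
(1275 - 0) mod 22 = 21, so a_{1275} = a_{21} = 17.

17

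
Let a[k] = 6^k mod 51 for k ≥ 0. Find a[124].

a[0] = 1; a[1] = 6; a[2] = 36; a[3] = 12; a[4] = 21; a[5] = 24; a[6] = 42; a[7] = 48; a[8] = 33; a[9] = 45; a[10] = 15; a[11] = 39; a[12] = 30; a[13] = 27; a[14] = 9; a[15] = 3; a[16] = 18; a[17] = 6.
Since a[17] = a[1] = 6, the sequence is eventually periodic: after a pre-period of length 1 it cycles with period 16.
For k ≥ 1, a[k] depends only on (k - 1) mod 16. (124 - 1) mod 16 = 11, so a[124] = a[12] = 30.

30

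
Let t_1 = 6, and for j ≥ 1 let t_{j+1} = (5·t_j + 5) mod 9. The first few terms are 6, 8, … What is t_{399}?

0

Computing terms: t_1 = 6; t_2 = 8; t_3 = 0; t_4 = 5; t_5 = 3; t_6 = 2; t_7 = 6.
The sequence repeats with period 6.
(399 - 1) mod 6 = 2, so t_{399} = t_3 = 0.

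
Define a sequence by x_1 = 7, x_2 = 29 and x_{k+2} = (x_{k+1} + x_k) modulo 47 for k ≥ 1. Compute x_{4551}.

Listing terms: x_1 = 7, x_2 = 29, x_3 = 36, x_4 = 18, x_5 = 7, x_6 = 25, x_7 = 32, x_8 = 10, x_9 = 42, x_{10} = 5, x_{11} = 0, x_{12} = 5, x_{13} = 5, x_{14} = 10, x_{15} = 15, x_{16} = 25, x_{17} = 40, x_{18} = 18, x_{19} = 11, x_{20} = 29, x_{21} = 40, x_{22} = 22, x_{23} = 15, x_{24} = 37, x_{25} = 5, x_{26} = 42, x_{27} = 0, x_{28} = 42, x_{29} = 42, x_{30} = 37, x_{31} = 32, x_{32} = 22, x_{33} = 7, x_{34} = 29.
The sequence repeats with period 32.
(4551 - 1) mod 32 = 6, so x_{4551} = x_7 = 32.

32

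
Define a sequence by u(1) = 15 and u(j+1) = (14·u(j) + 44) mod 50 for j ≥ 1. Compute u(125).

10

Computing terms: u(1) = 15,  u(2) = 4,  u(3) = 0,  u(4) = 44,  u(5) = 10,  u(6) = 34,  u(7) = 20,  u(8) = 24,  u(9) = 30,  u(10) = 14,  u(11) = 40,  u(12) = 4.
Since u(12) = u(2) = 4, the sequence is eventually periodic: after a pre-period of length 1 it cycles with period 10.
For j ≥ 2, u(j) depends only on (j - 2) mod 10. (125 - 2) mod 10 = 3, so u(125) = u(5) = 10.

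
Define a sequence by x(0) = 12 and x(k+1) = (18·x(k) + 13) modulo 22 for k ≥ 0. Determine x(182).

21

Listing terms: x(0) = 12,  x(1) = 9,  x(2) = 21,  x(3) = 17,  x(4) = 11,  x(5) = 13,  x(6) = 5,  x(7) = 15,  x(8) = 19,  x(9) = 3,  x(10) = 1,  x(11) = 9.
Since x(11) = x(1) = 9, the sequence is eventually periodic: after a pre-period of length 1 it cycles with period 10.
For k ≥ 1, x(k) depends only on (k - 1) mod 10. (182 - 1) mod 10 = 1, so x(182) = x(2) = 21.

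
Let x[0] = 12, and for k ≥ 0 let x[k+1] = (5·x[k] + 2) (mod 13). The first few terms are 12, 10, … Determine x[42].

Computing terms: x[0] = 12; x[1] = 10; x[2] = 0; x[3] = 2; x[4] = 12.
Since x[4] = x[0] = 12, the sequence is periodic with period 4.
(42 - 0) mod 4 = 2, so x[42] = x[2] = 0.

0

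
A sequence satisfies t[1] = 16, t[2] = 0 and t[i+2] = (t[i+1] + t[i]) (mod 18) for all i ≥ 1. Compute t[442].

Listing terms: t[1] = 16; t[2] = 0; t[3] = 16; t[4] = 16; t[5] = 14; t[6] = 12; t[7] = 8; t[8] = 2; t[9] = 10; t[10] = 12; t[11] = 4; t[12] = 16; t[13] = 2; t[14] = 0; t[15] = 2; t[16] = 2; t[17] = 4; t[18] = 6; t[19] = 10; t[20] = 16; t[21] = 8; t[22] = 6; t[23] = 14; t[24] = 2; t[25] = 16; t[26] = 0.
The sequence repeats with period 24.
So t[442] = t[1 + ((442-1) mod 24)] = t[10] = 12.

12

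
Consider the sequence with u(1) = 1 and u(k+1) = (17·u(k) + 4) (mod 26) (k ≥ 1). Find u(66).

9

u(1) = 1; u(2) = 21; u(3) = 23; u(4) = 5; u(5) = 11; u(6) = 9; u(7) = 1.
Since u(7) = u(1) = 1, the sequence is periodic with period 6.
(66 - 1) mod 6 = 5, so u(66) = u(6) = 9.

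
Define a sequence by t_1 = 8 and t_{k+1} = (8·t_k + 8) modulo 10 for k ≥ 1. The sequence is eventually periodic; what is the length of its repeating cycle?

Computing terms: t_1 = 8,  t_2 = 2,  t_3 = 4,  t_4 = 0,  t_5 = 8.
Since t_5 = t_1 = 8, the sequence is periodic with period 4.

4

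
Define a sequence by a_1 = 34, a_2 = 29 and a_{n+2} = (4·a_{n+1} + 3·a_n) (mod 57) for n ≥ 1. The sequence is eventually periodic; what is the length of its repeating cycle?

18

We have a_1 = 34, a_2 = 29, a_3 = 47, a_4 = 47, a_5 = 44, a_6 = 32, a_7 = 32, a_8 = 53, a_9 = 23, a_{10} = 23, a_{11} = 47, a_{12} = 29, a_{13} = 29, a_{14} = 32, a_{15} = 44, a_{16} = 44, a_{17} = 23, a_{18} = 53, a_{19} = 53, a_{20} = 29, a_{21} = 47.
Since (a_{20}, a_{21}) = (a_2, a_3) = (29, 47) (two consecutive terms determine the rest), the sequence is eventually periodic: after a pre-period of length 1 it cycles with period 18.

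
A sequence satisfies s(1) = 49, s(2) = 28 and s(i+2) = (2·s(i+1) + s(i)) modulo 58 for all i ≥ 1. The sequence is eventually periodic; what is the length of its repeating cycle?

20

We have s(1) = 49,  s(2) = 28,  s(3) = 47,  s(4) = 6,  s(5) = 1,  s(6) = 8,  s(7) = 17,  s(8) = 42,  s(9) = 43,  s(10) = 12,  s(11) = 9,  s(12) = 30,  s(13) = 11,  s(14) = 52,  s(15) = 57,  s(16) = 50,  s(17) = 41,  s(18) = 16,  s(19) = 15,  s(20) = 46,  s(21) = 49,  s(22) = 28.
Since (s(21), s(22)) = (s(1), s(2)) = (49, 28) (two consecutive terms determine the rest), the sequence is periodic with period 20.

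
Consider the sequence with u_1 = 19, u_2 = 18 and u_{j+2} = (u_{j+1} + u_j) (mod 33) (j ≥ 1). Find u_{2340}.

10

Computing terms: u_1 = 19; u_2 = 18; u_3 = 4; u_4 = 22; u_5 = 26; u_6 = 15; u_7 = 8; u_8 = 23; u_9 = 31; u_{10} = 21; u_{11} = 19; u_{12} = 7; u_{13} = 26; u_{14} = 0; u_{15} = 26; u_{16} = 26; u_{17} = 19; u_{18} = 12; u_{19} = 31; u_{20} = 10; u_{21} = 8; u_{22} = 18; u_{23} = 26; u_{24} = 11; u_{25} = 4; u_{26} = 15; u_{27} = 19; u_{28} = 1; u_{29} = 20; u_{30} = 21; u_{31} = 8; u_{32} = 29; u_{33} = 4; u_{34} = 0; u_{35} = 4; u_{36} = 4; u_{37} = 8; u_{38} = 12; u_{39} = 20; u_{40} = 32; u_{41} = 19; u_{42} = 18.
Since (u_{41}, u_{42}) = (u_1, u_2) = (19, 18) (two consecutive terms determine the rest), the sequence is periodic with period 40.
(2340 - 1) mod 40 = 19, so u_{2340} = u_{20} = 10.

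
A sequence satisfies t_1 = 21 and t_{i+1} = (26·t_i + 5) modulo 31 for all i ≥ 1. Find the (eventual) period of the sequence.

6

Computing terms: t_1 = 21, t_2 = 24, t_3 = 9, t_4 = 22, t_5 = 19, t_6 = 3, t_7 = 21.
The sequence repeats with period 6.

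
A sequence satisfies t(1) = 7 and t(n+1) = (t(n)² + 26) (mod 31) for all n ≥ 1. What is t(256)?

28

t(1) = 7; t(2) = 13; t(3) = 9; t(4) = 14; t(5) = 5; t(6) = 20; t(7) = 23; t(8) = 28; t(9) = 4; t(10) = 11; t(11) = 23.
Since t(11) = t(7) = 23, the sequence is eventually periodic: after a pre-period of length 6 it cycles with period 4.
For n ≥ 7, t(n) depends only on (n - 7) mod 4. (256 - 7) mod 4 = 1, so t(256) = t(8) = 28.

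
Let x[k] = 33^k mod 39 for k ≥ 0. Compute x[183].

18

Computing terms: x[0] = 1, x[1] = 33, x[2] = 36, x[3] = 18, x[4] = 9, x[5] = 24, x[6] = 12, x[7] = 6, x[8] = 3, x[9] = 21, x[10] = 30, x[11] = 15, x[12] = 27, x[13] = 33.
Since x[13] = x[1] = 33, the sequence is eventually periodic: after a pre-period of length 1 it cycles with period 12.
For k ≥ 1, x[k] depends only on (k - 1) mod 12. (183 - 1) mod 12 = 2, so x[183] = x[3] = 18.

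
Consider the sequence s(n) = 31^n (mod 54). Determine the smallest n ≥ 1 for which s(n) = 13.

4

Computing terms: s(0) = 1,  s(1) = 31,  s(2) = 43,  s(3) = 37,  s(4) = 13,  s(5) = 25,  s(6) = 19,  s(7) = 49,  s(8) = 7,  s(9) = 1.
Since s(9) = s(0) = 1, the sequence is periodic with period 9.
The value 13 first appears (with n ≥ 1) at s(4).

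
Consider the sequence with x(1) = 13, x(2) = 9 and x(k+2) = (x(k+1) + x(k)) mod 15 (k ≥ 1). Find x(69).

8

x(1) = 13,  x(2) = 9,  x(3) = 7,  x(4) = 1,  x(5) = 8,  x(6) = 9,  x(7) = 2,  x(8) = 11,  x(9) = 13,  x(10) = 9.
Since (x(9), x(10)) = (x(1), x(2)) = (13, 9) (two consecutive terms determine the rest), the sequence is periodic with period 8.
(69 - 1) mod 8 = 4, so x(69) = x(5) = 8.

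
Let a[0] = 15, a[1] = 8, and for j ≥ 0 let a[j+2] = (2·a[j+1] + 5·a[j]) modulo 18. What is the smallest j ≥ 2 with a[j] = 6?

We have a[0] = 15; a[1] = 8; a[2] = 1; a[3] = 6; a[4] = 17; a[5] = 10; a[6] = 15; a[7] = 8.
Since (a[6], a[7]) = (a[0], a[1]) = (15, 8) (two consecutive terms determine the rest), the sequence is periodic with period 6.
The value 6 first appears (with j ≥ 2) at a[3].

3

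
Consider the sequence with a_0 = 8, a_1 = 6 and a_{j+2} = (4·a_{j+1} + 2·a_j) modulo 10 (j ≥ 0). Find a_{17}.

We have a_0 = 8; a_1 = 6; a_2 = 0; a_3 = 2; a_4 = 8; a_5 = 6.
The sequence repeats with period 4.
(17 - 0) mod 4 = 1, so a_{17} = a_1 = 6.

6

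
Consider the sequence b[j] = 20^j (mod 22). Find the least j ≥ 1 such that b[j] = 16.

4

b[0] = 1, b[1] = 20, b[2] = 4, b[3] = 14, b[4] = 16, b[5] = 12, b[6] = 20.
Since b[6] = b[1] = 20, the sequence is eventually periodic: after a pre-period of length 1 it cycles with period 5.
The value 16 first appears (with j ≥ 1) at b[4].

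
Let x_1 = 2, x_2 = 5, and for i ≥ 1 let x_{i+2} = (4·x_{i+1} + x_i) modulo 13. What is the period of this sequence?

Listing terms: x_1 = 2,  x_2 = 5,  x_3 = 9,  x_4 = 2,  x_5 = 4,  x_6 = 5,  x_7 = 11,  x_8 = 10,  x_9 = 12,  x_{10} = 6,  x_{11} = 10,  x_{12} = 7,  x_{13} = 12,  x_{14} = 3,  x_{15} = 11,  x_{16} = 8,  x_{17} = 4,  x_{18} = 11,  x_{19} = 9,  x_{20} = 8,  x_{21} = 2,  x_{22} = 3,  x_{23} = 1,  x_{24} = 7,  x_{25} = 3,  x_{26} = 6,  x_{27} = 1,  x_{28} = 10,  x_{29} = 2,  x_{30} = 5.
The sequence repeats with period 28.

28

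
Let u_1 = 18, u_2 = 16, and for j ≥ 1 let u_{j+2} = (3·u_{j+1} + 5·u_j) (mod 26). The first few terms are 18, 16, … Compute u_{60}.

We have u_1 = 18,  u_2 = 16,  u_3 = 8,  u_4 = 0,  u_5 = 14,  u_6 = 16,  u_7 = 14,  u_8 = 18,  u_9 = 20,  u_{10} = 20,  u_{11} = 4,  u_{12} = 8,  u_{13} = 18,  u_{14} = 16.
The sequence repeats with period 12.
So u_{60} = u_{1 + ((60-1) mod 12)} = u_{12} = 8.

8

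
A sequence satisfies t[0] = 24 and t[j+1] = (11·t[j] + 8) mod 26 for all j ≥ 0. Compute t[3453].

Listing terms: t[0] = 24, t[1] = 12, t[2] = 10, t[3] = 14, t[4] = 6, t[5] = 22, t[6] = 16, t[7] = 2, t[8] = 4, t[9] = 0, t[10] = 8, t[11] = 18, t[12] = 24.
Since t[12] = t[0] = 24, the sequence is periodic with period 12.
So t[3453] = t[0 + ((3453-0) mod 12)] = t[9] = 0.

0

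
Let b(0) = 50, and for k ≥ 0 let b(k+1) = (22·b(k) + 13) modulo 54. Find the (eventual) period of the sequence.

b(0) = 50,  b(1) = 33,  b(2) = 37,  b(3) = 17,  b(4) = 9,  b(5) = 49,  b(6) = 11,  b(7) = 39,  b(8) = 7,  b(9) = 5,  b(10) = 15,  b(11) = 19,  b(12) = 53,  b(13) = 45,  b(14) = 31,  b(15) = 47,  b(16) = 21,  b(17) = 43,  b(18) = 41,  b(19) = 51,  b(20) = 1,  b(21) = 35,  b(22) = 27,  b(23) = 13,  b(24) = 29,  b(25) = 3,  b(26) = 25,  b(27) = 23,  b(28) = 33.
Since b(28) = b(1) = 33, the sequence is eventually periodic: after a pre-period of length 1 it cycles with period 27.

27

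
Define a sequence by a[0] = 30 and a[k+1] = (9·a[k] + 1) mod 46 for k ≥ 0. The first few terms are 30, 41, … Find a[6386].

4

Listing terms: a[0] = 30, a[1] = 41, a[2] = 2, a[3] = 19, a[4] = 34, a[5] = 31, a[6] = 4, a[7] = 37, a[8] = 12, a[9] = 17, a[10] = 16, a[11] = 7, a[12] = 18, a[13] = 25, a[14] = 42, a[15] = 11, a[16] = 8, a[17] = 27, a[18] = 14, a[19] = 35, a[20] = 40, a[21] = 39, a[22] = 30.
The sequence repeats with period 22.
So a[6386] = a[0 + ((6386-0) mod 22)] = a[6] = 4.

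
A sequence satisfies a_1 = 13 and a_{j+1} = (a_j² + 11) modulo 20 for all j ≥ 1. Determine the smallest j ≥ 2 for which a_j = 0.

a_1 = 13,  a_2 = 0,  a_3 = 11,  a_4 = 12,  a_5 = 15,  a_6 = 16,  a_7 = 7,  a_8 = 0.
Since a_8 = a_2 = 0, the sequence is eventually periodic: after a pre-period of length 1 it cycles with period 6.
The value 0 first appears (with j ≥ 2) at a_2.

2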